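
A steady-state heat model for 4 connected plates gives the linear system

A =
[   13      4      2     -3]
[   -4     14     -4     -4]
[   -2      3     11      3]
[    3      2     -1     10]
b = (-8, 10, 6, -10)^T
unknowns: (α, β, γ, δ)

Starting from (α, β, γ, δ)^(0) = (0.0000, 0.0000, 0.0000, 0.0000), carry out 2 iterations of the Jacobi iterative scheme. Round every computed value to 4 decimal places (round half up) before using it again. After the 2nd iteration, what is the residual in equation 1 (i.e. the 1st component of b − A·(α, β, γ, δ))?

Iteration 1:
  α = (-8 - (4)·0.0000 - (2)·0.0000 - (-3)·0.0000) / (13) = -0.6154
  β = (10 - (-4)·0.0000 - (-4)·0.0000 - (-4)·0.0000) / (14) = 0.7143
  γ = (6 - (-2)·0.0000 - (3)·0.0000 - (3)·0.0000) / (11) = 0.5455
  δ = (-10 - (3)·0.0000 - (2)·0.0000 - (-1)·0.0000) / (10) = -1.0000
Iteration 2:
  α = (-8 - (4)·0.7143 - (2)·0.5455 - (-3)·-1.0000) / (13) = -1.1499
  β = (10 - (-4)·-0.6154 - (-4)·0.5455 - (-4)·-1.0000) / (14) = 0.4086
  γ = (6 - (-2)·-0.6154 - (3)·0.7143 - (3)·-1.0000) / (11) = 0.5115
  δ = (-10 - (3)·-0.6154 - (2)·0.7143 - (-1)·0.5455) / (10) = -0.9037
Residual b − A·x = (1.5802, -1.8888, -0.4410, 2.1810)

1.5802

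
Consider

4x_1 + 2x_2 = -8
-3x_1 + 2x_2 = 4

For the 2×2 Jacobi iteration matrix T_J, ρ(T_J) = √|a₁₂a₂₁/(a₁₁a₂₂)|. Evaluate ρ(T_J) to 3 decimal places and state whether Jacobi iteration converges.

0.866

a₁₂a₂₁/(a₁₁a₂₂) = (2)·(-3) / ((4)·(2)) = -0.750000
ρ = √|-0.750000| = √0.750000 = 0.866
ρ < 1, so Jacobi converges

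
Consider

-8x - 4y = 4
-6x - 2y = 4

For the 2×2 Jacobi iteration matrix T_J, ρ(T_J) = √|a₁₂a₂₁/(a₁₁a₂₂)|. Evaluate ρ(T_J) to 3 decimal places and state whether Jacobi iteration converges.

a₁₂a₂₁/(a₁₁a₂₂) = (-4)·(-6) / ((-8)·(-2)) = 1.500000
ρ = √|1.500000| = √1.500000 = 1.225
ρ > 1, so Jacobi diverges

1.225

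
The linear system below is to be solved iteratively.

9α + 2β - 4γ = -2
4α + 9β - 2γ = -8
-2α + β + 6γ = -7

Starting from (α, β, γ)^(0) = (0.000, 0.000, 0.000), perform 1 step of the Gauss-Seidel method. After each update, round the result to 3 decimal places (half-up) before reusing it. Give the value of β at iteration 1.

-0.790

Iteration 1:
  α = (-2 - (2)·0.000 - (-4)·0.000) / (9) = -0.222
  β = (-8 - (4)·-0.222 - (-2)·0.000) / (9) = -0.790
  γ = (-7 - (-2)·-0.222 - (1)·-0.790) / (6) = -1.109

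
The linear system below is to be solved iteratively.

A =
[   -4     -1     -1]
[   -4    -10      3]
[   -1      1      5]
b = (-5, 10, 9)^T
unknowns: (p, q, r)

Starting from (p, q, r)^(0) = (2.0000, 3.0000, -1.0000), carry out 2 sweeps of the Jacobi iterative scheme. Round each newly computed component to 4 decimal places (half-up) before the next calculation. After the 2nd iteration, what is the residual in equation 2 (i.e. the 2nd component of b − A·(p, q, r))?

0.1900

Iteration 1:
  p = (-5 - (-1)·3.0000 - (-1)·-1.0000) / (-4) = 0.7500
  q = (10 - (-4)·2.0000 - (3)·-1.0000) / (-10) = -2.1000
  r = (9 - (-1)·2.0000 - (1)·3.0000) / (5) = 1.6000
Iteration 2:
  p = (-5 - (-1)·-2.1000 - (-1)·1.6000) / (-4) = 1.3750
  q = (10 - (-4)·0.7500 - (3)·1.6000) / (-10) = -0.8200
  r = (9 - (-1)·0.7500 - (1)·-2.1000) / (5) = 2.3700
Residual b − A·x = (2.0500, 0.1900, -0.6550)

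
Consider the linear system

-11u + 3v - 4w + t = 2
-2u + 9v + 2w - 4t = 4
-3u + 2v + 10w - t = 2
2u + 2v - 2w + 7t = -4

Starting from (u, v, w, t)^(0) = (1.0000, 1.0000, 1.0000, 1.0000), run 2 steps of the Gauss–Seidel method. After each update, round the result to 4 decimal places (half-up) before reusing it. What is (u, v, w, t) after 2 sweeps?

(-0.1151, 0.0970, 0.0797, -0.5435)

Iteration 1:
  u = (2 - (3)·1.0000 - (-4)·1.0000 - (1)·1.0000) / (-11) = -0.1818
  v = (4 - (-2)·-0.1818 - (2)·1.0000 - (-4)·1.0000) / (9) = 0.6263
  w = (2 - (-3)·-0.1818 - (2)·0.6263 - (-1)·1.0000) / (10) = 0.1202
  t = (-4 - (2)·-0.1818 - (2)·0.6263 - (-2)·0.1202) / (7) = -0.6641
Iteration 2:
  u = (2 - (3)·0.6263 - (-4)·0.1202 - (1)·-0.6641) / (-11) = -0.1151
  v = (4 - (-2)·-0.1151 - (2)·0.1202 - (-4)·-0.6641) / (9) = 0.0970
  w = (2 - (-3)·-0.1151 - (2)·0.0970 - (-1)·-0.6641) / (10) = 0.0797
  t = (-4 - (2)·-0.1151 - (2)·0.0970 - (-2)·0.0797) / (7) = -0.5435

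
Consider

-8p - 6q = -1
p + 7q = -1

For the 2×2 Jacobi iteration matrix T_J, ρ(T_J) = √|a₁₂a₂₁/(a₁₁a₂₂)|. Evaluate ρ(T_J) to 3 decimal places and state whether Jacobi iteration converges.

0.327

a₁₂a₂₁/(a₁₁a₂₂) = (-6)·(1) / ((-8)·(7)) = 0.107143
ρ = √|0.107143| = √0.107143 = 0.327
ρ < 1, so Jacobi converges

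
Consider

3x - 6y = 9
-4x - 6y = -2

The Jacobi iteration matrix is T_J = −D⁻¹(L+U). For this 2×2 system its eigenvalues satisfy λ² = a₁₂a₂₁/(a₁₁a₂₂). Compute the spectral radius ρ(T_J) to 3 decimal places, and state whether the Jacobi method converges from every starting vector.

1.155

a₁₂a₂₁/(a₁₁a₂₂) = (-6)·(-4) / ((3)·(-6)) = -1.333333
ρ = √|-1.333333| = √1.333333 = 1.155
ρ > 1, so Jacobi diverges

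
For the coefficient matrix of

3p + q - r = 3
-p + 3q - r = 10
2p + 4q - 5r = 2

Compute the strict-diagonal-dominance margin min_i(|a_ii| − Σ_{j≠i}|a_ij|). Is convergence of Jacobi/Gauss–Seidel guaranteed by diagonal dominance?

row 1: |3| − (1+1) = 1
row 2: |3| − (1+1) = 1
row 3: |-5| − (2+4) = -1
minimum over rows = -1 → not strictly diagonally dominant

-1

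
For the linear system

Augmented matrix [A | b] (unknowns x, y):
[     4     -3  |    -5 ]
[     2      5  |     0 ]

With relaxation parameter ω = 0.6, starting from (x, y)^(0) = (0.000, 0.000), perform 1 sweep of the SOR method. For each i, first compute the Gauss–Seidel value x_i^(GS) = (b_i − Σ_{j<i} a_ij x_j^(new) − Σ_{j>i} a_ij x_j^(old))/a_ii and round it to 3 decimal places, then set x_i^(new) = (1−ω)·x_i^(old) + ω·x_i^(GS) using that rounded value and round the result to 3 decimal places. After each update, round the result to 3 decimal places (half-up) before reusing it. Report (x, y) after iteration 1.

(-0.750, 0.180)

Iteration 1:
  x: GS value = (-5 - (-3)·0.000) / (4) = -1.250;  x ← (1−ω)·0.000 + ω·-1.250 = -0.750
  y: GS value = (0 - (2)·-0.750) / (5) = 0.300;  y ← (1−ω)·0.000 + ω·0.300 = 0.180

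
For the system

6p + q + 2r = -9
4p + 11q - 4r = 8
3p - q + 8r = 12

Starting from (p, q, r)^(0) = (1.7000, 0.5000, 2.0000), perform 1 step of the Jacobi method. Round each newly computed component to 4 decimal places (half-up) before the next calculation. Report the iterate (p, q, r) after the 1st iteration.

Iteration 1:
  p = (-9 - (1)·0.5000 - (2)·2.0000) / (6) = -2.2500
  q = (8 - (4)·1.7000 - (-4)·2.0000) / (11) = 0.8364
  r = (12 - (3)·1.7000 - (-1)·0.5000) / (8) = 0.9250

(-2.2500, 0.8364, 0.9250)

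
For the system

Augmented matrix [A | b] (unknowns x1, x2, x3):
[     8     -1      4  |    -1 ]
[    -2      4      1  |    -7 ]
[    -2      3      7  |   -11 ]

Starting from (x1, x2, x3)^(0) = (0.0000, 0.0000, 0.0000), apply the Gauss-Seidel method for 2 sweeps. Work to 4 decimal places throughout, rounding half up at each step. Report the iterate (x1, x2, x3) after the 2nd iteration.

Iteration 1:
  x1 = (-1 - (-1)·0.0000 - (4)·0.0000) / (8) = -0.1250
  x2 = (-7 - (-2)·-0.1250 - (1)·0.0000) / (4) = -1.8125
  x3 = (-11 - (-2)·-0.1250 - (3)·-1.8125) / (7) = -0.8304
Iteration 2:
  x1 = (-1 - (-1)·-1.8125 - (4)·-0.8304) / (8) = 0.0636
  x2 = (-7 - (-2)·0.0636 - (1)·-0.8304) / (4) = -1.5106
  x3 = (-11 - (-2)·0.0636 - (3)·-1.5106) / (7) = -0.9059

(0.0636, -1.5106, -0.9059)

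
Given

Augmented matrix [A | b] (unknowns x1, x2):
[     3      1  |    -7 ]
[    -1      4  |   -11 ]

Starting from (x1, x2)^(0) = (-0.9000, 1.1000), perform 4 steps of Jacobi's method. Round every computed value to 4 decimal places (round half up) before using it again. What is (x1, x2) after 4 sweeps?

(-1.3049, -3.0479)

Iteration 1:
  x1 = (-7 - (1)·1.1000) / (3) = -2.7000
  x2 = (-11 - (-1)·-0.9000) / (4) = -2.9750
Iteration 2:
  x1 = (-7 - (1)·-2.9750) / (3) = -1.3417
  x2 = (-11 - (-1)·-2.7000) / (4) = -3.4250
Iteration 3:
  x1 = (-7 - (1)·-3.4250) / (3) = -1.1917
  x2 = (-11 - (-1)·-1.3417) / (4) = -3.0854
Iteration 4:
  x1 = (-7 - (1)·-3.0854) / (3) = -1.3049
  x2 = (-11 - (-1)·-1.1917) / (4) = -3.0479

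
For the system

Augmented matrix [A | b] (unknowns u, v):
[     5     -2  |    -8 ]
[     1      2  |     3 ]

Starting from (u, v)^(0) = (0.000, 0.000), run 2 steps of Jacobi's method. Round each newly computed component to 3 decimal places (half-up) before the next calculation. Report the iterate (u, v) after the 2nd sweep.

Iteration 1:
  u = (-8 - (-2)·0.000) / (5) = -1.600
  v = (3 - (1)·0.000) / (2) = 1.500
Iteration 2:
  u = (-8 - (-2)·1.500) / (5) = -1.000
  v = (3 - (1)·-1.600) / (2) = 2.300

(-1.000, 2.300)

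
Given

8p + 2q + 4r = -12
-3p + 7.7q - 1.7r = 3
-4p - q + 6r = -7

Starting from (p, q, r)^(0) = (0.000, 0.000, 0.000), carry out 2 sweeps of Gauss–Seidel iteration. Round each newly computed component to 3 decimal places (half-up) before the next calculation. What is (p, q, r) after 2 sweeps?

Iteration 1:
  p = (-12 - (2)·0.000 - (4)·0.000) / (8) = -1.500
  q = (3 - (-3)·-1.500 - (-1.7)·0.000) / (7.7) = -0.195
  r = (-7 - (-4)·-1.500 - (-1)·-0.195) / (6) = -2.199
Iteration 2:
  p = (-12 - (2)·-0.195 - (4)·-2.199) / (8) = -0.352
  q = (3 - (-3)·-0.352 - (-1.7)·-2.199) / (7.7) = -0.233
  r = (-7 - (-4)·-0.352 - (-1)·-0.233) / (6) = -1.440

(-0.352, -0.233, -1.440)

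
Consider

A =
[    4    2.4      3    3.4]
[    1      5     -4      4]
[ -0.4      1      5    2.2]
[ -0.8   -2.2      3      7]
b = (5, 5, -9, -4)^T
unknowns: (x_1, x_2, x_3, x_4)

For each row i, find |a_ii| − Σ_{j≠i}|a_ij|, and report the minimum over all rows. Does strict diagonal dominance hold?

-4.8

row 1: |4| − (2.4+3+3.4) = -4.8
row 2: |5| − (1+4+4) = -4
row 3: |5| − (0.4+1+2.2) = 1.4
row 4: |7| − (0.8+2.2+3) = 1
minimum over rows = -4.8 → not strictly diagonally dominant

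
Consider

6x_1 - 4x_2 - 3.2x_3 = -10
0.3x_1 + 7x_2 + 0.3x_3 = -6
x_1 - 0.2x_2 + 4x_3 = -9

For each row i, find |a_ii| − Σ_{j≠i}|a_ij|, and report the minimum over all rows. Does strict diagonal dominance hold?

-1.2

row 1: |6| − (4+3.2) = -1.2
row 2: |7| − (0.3+0.3) = 6.4
row 3: |4| − (1+0.2) = 2.8
minimum over rows = -1.2 → not strictly diagonally dominant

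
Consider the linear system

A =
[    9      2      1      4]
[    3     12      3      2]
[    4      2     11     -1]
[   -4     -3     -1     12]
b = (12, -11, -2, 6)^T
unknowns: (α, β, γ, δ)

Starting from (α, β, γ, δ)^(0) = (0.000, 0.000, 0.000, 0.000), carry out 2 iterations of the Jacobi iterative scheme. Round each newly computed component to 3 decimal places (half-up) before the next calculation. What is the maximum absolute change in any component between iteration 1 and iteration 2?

0.371

Iteration 1:
  α = (12 - (2)·0.000 - (1)·0.000 - (4)·0.000) / (9) = 1.333
  β = (-11 - (3)·0.000 - (3)·0.000 - (2)·0.000) / (12) = -0.917
  γ = (-2 - (4)·0.000 - (2)·0.000 - (-1)·0.000) / (11) = -0.182
  δ = (6 - (-4)·0.000 - (-3)·0.000 - (-1)·0.000) / (12) = 0.500
Iteration 2:
  α = (12 - (2)·-0.917 - (1)·-0.182 - (4)·0.500) / (9) = 1.335
  β = (-11 - (3)·1.333 - (3)·-0.182 - (2)·0.500) / (12) = -1.288
  γ = (-2 - (4)·1.333 - (2)·-0.917 - (-1)·0.500) / (11) = -0.454
  δ = (6 - (-4)·1.333 - (-3)·-0.917 - (-1)·-0.182) / (12) = 0.700
Change: (0.002, -0.371, -0.272, 0.200) → max |·| = 0.371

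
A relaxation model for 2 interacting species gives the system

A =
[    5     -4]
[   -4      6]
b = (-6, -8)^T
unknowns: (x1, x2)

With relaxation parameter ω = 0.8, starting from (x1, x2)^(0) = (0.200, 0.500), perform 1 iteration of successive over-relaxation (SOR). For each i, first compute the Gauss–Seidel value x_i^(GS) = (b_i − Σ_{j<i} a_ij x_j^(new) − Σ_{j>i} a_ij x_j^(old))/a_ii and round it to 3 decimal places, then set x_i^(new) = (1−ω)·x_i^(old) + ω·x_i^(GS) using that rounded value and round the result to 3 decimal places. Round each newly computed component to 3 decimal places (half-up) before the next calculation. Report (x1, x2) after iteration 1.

(-0.600, -1.286)

Iteration 1:
  x1: GS value = (-6 - (-4)·0.500) / (5) = -0.800;  x1 ← (1−ω)·0.200 + ω·-0.800 = -0.600
  x2: GS value = (-8 - (-4)·-0.600) / (6) = -1.733;  x2 ← (1−ω)·0.500 + ω·-1.733 = -1.286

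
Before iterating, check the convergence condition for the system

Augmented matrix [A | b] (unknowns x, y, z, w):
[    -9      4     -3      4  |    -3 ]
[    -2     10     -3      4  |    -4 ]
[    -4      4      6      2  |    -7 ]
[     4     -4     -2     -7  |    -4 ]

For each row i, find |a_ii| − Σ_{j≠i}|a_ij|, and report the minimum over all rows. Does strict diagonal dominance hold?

-4

row 1: |-9| − (4+3+4) = -2
row 2: |10| − (2+3+4) = 1
row 3: |6| − (4+4+2) = -4
row 4: |-7| − (4+4+2) = -3
minimum over rows = -4 → not strictly diagonally dominant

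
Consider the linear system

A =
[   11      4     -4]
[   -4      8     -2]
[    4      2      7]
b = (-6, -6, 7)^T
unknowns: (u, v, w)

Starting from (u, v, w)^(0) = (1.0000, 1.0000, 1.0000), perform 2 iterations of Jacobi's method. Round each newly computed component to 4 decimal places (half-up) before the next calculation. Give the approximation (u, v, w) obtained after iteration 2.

Iteration 1:
  u = (-6 - (4)·1.0000 - (-4)·1.0000) / (11) = -0.5455
  v = (-6 - (-4)·1.0000 - (-2)·1.0000) / (8) = 0.0000
  w = (7 - (4)·1.0000 - (2)·1.0000) / (7) = 0.1429
Iteration 2:
  u = (-6 - (4)·0.0000 - (-4)·0.1429) / (11) = -0.4935
  v = (-6 - (-4)·-0.5455 - (-2)·0.1429) / (8) = -0.9870
  w = (7 - (4)·-0.5455 - (2)·0.0000) / (7) = 1.3117

(-0.4935, -0.9870, 1.3117)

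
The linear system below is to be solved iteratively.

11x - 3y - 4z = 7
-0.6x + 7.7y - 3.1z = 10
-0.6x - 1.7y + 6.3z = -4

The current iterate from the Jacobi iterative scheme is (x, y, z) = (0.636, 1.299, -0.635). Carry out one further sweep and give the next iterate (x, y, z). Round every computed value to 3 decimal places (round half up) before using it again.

One sweep:
  x = (7 - (-3)·1.299 - (-4)·-0.635) / (11) = 0.760
  y = (10 - (-0.6)·0.636 - (-3.1)·-0.635) / (7.7) = 1.093
  z = (-4 - (-0.6)·0.636 - (-1.7)·1.299) / (6.3) = -0.224

(0.760, 1.093, -0.224)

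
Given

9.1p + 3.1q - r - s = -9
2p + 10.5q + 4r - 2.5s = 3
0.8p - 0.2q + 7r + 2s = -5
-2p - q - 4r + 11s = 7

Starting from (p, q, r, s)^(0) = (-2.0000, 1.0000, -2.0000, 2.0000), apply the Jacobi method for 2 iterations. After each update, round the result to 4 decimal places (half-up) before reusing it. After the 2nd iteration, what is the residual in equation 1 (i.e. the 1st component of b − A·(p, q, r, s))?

Iteration 1:
  p = (-9 - (3.1)·1.0000 - (-1)·-2.0000 - (-1)·2.0000) / (9.1) = -1.3297
  q = (3 - (2)·-2.0000 - (4)·-2.0000 - (-2.5)·2.0000) / (10.5) = 1.9048
  r = (-5 - (0.8)·-2.0000 - (-0.2)·1.0000 - (2)·2.0000) / (7) = -1.0286
  s = (7 - (-2)·-2.0000 - (-1)·1.0000 - (-4)·-2.0000) / (11) = -0.3636
Iteration 2:
  p = (-9 - (3.1)·1.9048 - (-1)·-1.0286 - (-1)·-0.3636) / (9.1) = -1.7909
  q = (3 - (2)·-1.3297 - (4)·-1.0286 - (-2.5)·-0.3636) / (10.5) = 0.8443
  r = (-5 - (0.8)·-1.3297 - (-0.2)·1.9048 - (2)·-0.3636) / (7) = -0.4040
  s = (7 - (-2)·-1.3297 - (-1)·1.9048 - (-4)·-1.0286) / (11) = 0.1937
Residual b − A·x = (4.4696, -0.1831, -0.9578, 0.5158)

4.4696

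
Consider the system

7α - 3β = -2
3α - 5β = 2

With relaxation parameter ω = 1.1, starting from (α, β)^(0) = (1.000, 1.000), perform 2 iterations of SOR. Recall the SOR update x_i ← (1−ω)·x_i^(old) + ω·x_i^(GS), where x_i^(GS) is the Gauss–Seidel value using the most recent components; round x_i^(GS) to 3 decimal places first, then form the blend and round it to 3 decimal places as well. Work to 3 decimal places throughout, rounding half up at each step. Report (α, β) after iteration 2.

(-0.557, -0.757)

Iteration 1:
  α: GS value = (-2 - (-3)·1.000) / (7) = 0.143;  α ← (1−ω)·1.000 + ω·0.143 = 0.057
  β: GS value = (2 - (3)·0.057) / (-5) = -0.366;  β ← (1−ω)·1.000 + ω·-0.366 = -0.503
Iteration 2:
  α: GS value = (-2 - (-3)·-0.503) / (7) = -0.501;  α ← (1−ω)·0.057 + ω·-0.501 = -0.557
  β: GS value = (2 - (3)·-0.557) / (-5) = -0.734;  β ← (1−ω)·-0.503 + ω·-0.734 = -0.757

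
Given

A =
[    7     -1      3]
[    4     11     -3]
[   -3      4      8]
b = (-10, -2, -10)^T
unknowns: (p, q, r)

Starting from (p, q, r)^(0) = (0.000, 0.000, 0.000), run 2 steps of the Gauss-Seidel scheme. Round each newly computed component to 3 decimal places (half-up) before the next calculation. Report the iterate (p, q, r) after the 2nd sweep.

Iteration 1:
  p = (-10 - (-1)·0.000 - (3)·0.000) / (7) = -1.429
  q = (-2 - (4)·-1.429 - (-3)·0.000) / (11) = 0.338
  r = (-10 - (-3)·-1.429 - (4)·0.338) / (8) = -1.955
Iteration 2:
  p = (-10 - (-1)·0.338 - (3)·-1.955) / (7) = -0.542
  q = (-2 - (4)·-0.542 - (-3)·-1.955) / (11) = -0.518
  r = (-10 - (-3)·-0.542 - (4)·-0.518) / (8) = -1.194

(-0.542, -0.518, -1.194)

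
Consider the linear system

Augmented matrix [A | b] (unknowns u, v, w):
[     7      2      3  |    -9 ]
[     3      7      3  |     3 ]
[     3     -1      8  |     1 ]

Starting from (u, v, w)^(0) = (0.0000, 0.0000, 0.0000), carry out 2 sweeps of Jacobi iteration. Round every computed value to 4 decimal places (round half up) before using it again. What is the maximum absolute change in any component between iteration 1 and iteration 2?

0.5357

Iteration 1:
  u = (-9 - (2)·0.0000 - (3)·0.0000) / (7) = -1.2857
  v = (3 - (3)·0.0000 - (3)·0.0000) / (7) = 0.4286
  w = (1 - (3)·0.0000 - (-1)·0.0000) / (8) = 0.1250
Iteration 2:
  u = (-9 - (2)·0.4286 - (3)·0.1250) / (7) = -1.4617
  v = (3 - (3)·-1.2857 - (3)·0.1250) / (7) = 0.9260
  w = (1 - (3)·-1.2857 - (-1)·0.4286) / (8) = 0.6607
Change: (-0.1760, 0.4974, 0.5357) → max |·| = 0.5357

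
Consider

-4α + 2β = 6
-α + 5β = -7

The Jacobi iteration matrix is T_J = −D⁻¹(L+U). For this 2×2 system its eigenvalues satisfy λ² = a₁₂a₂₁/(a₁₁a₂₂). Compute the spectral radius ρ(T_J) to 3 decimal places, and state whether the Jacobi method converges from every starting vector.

0.316

a₁₂a₂₁/(a₁₁a₂₂) = (2)·(-1) / ((-4)·(5)) = 0.100000
ρ = √|0.100000| = √0.100000 = 0.316
ρ < 1, so Jacobi converges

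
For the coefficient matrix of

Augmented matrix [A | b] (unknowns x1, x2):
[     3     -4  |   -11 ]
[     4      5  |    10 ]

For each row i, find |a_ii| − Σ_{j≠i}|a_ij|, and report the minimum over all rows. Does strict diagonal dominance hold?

row 1: |3| − (4) = -1
row 2: |5| − (4) = 1
minimum over rows = -1 → not strictly diagonally dominant

-1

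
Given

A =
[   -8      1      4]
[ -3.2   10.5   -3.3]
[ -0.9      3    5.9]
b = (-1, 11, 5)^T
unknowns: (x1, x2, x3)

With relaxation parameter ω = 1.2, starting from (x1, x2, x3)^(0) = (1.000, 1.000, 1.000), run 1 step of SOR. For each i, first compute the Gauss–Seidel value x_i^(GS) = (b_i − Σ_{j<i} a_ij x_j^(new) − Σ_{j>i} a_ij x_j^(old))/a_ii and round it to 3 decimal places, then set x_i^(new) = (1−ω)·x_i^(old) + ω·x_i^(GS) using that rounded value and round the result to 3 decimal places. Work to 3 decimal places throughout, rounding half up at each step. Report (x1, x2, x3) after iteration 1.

(0.700, 1.690, -0.086)

Iteration 1:
  x1: GS value = (-1 - (1)·1.000 - (4)·1.000) / (-8) = 0.750;  x1 ← (1−ω)·1.000 + ω·0.750 = 0.700
  x2: GS value = (11 - (-3.2)·0.700 - (-3.3)·1.000) / (10.5) = 1.575;  x2 ← (1−ω)·1.000 + ω·1.575 = 1.690
  x3: GS value = (5 - (-0.9)·0.700 - (3)·1.690) / (5.9) = 0.095;  x3 ← (1−ω)·1.000 + ω·0.095 = -0.086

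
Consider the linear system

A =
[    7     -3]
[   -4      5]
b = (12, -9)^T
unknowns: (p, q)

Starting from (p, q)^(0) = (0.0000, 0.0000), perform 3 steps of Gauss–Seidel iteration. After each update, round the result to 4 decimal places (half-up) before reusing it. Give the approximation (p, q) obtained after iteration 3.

Iteration 1:
  p = (12 - (-3)·0.0000) / (7) = 1.7143
  q = (-9 - (-4)·1.7143) / (5) = -0.4286
Iteration 2:
  p = (12 - (-3)·-0.4286) / (7) = 1.5306
  q = (-9 - (-4)·1.5306) / (5) = -0.5755
Iteration 3:
  p = (12 - (-3)·-0.5755) / (7) = 1.4676
  q = (-9 - (-4)·1.4676) / (5) = -0.6259

(1.4676, -0.6259)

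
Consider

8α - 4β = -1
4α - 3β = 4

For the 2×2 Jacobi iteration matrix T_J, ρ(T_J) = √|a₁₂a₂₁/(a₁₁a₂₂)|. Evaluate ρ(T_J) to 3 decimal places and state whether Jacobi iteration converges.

a₁₂a₂₁/(a₁₁a₂₂) = (-4)·(4) / ((8)·(-3)) = 0.666667
ρ = √|0.666667| = √0.666667 = 0.816
ρ < 1, so Jacobi converges

0.816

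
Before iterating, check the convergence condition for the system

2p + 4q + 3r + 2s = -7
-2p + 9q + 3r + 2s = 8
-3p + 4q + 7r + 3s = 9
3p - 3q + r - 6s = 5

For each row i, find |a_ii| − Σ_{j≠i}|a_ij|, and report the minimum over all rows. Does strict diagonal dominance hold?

-7

row 1: |2| − (4+3+2) = -7
row 2: |9| − (2+3+2) = 2
row 3: |7| − (3+4+3) = -3
row 4: |-6| − (3+3+1) = -1
minimum over rows = -7 → not strictly diagonally dominant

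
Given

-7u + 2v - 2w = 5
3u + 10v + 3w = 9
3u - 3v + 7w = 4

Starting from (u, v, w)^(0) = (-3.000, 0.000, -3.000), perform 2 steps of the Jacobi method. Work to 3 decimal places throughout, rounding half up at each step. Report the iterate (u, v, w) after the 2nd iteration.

Iteration 1:
  u = (5 - (2)·0.000 - (-2)·-3.000) / (-7) = 0.143
  v = (9 - (3)·-3.000 - (3)·-3.000) / (10) = 2.700
  w = (4 - (3)·-3.000 - (-3)·0.000) / (7) = 1.857
Iteration 2:
  u = (5 - (2)·2.700 - (-2)·1.857) / (-7) = -0.473
  v = (9 - (3)·0.143 - (3)·1.857) / (10) = 0.300
  w = (4 - (3)·0.143 - (-3)·2.700) / (7) = 1.667

(-0.473, 0.300, 1.667)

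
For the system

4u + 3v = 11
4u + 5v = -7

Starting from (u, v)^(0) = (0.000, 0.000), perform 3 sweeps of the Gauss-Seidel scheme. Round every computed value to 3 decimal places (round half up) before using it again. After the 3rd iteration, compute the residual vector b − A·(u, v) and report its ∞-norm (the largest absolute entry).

Iteration 1:
  u = (11 - (3)·0.000) / (4) = 2.750
  v = (-7 - (4)·2.750) / (5) = -3.600
Iteration 2:
  u = (11 - (3)·-3.600) / (4) = 5.450
  v = (-7 - (4)·5.450) / (5) = -5.760
Iteration 3:
  u = (11 - (3)·-5.760) / (4) = 7.070
  v = (-7 - (4)·7.070) / (5) = -7.056
Residual b − A·x = (3.888, 0.000); ∞-norm = 3.888

3.888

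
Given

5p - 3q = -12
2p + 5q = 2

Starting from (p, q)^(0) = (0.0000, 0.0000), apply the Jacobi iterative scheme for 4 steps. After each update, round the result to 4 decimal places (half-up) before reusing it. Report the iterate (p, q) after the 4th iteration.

Iteration 1:
  p = (-12 - (-3)·0.0000) / (5) = -2.4000
  q = (2 - (2)·0.0000) / (5) = 0.4000
Iteration 2:
  p = (-12 - (-3)·0.4000) / (5) = -2.1600
  q = (2 - (2)·-2.4000) / (5) = 1.3600
Iteration 3:
  p = (-12 - (-3)·1.3600) / (5) = -1.5840
  q = (2 - (2)·-2.1600) / (5) = 1.2640
Iteration 4:
  p = (-12 - (-3)·1.2640) / (5) = -1.6416
  q = (2 - (2)·-1.5840) / (5) = 1.0336

(-1.6416, 1.0336)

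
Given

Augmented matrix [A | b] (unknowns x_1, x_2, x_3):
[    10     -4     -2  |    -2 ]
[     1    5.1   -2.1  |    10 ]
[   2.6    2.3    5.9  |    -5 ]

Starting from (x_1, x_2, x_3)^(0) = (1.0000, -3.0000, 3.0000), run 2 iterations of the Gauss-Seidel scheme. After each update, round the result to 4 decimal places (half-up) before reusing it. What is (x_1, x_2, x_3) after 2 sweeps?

(0.7808, 1.0657, -1.6070)

Iteration 1:
  x_1 = (-2 - (-4)·-3.0000 - (-2)·3.0000) / (10) = -0.8000
  x_2 = (10 - (1)·-0.8000 - (-2.1)·3.0000) / (5.1) = 3.3529
  x_3 = (-5 - (2.6)·-0.8000 - (2.3)·3.3529) / (5.9) = -1.8020
Iteration 2:
  x_1 = (-2 - (-4)·3.3529 - (-2)·-1.8020) / (10) = 0.7808
  x_2 = (10 - (1)·0.7808 - (-2.1)·-1.8020) / (5.1) = 1.0657
  x_3 = (-5 - (2.6)·0.7808 - (2.3)·1.0657) / (5.9) = -1.6070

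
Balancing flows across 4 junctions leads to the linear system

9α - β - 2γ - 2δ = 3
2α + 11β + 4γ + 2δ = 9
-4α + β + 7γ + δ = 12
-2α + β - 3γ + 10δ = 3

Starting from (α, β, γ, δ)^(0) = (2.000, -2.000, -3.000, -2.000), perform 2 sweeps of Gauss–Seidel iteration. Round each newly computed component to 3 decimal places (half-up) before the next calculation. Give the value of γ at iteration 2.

Iteration 1:
  α = (3 - (-1)·-2.000 - (-2)·-3.000 - (-2)·-2.000) / (9) = -1.000
  β = (9 - (2)·-1.000 - (4)·-3.000 - (2)·-2.000) / (11) = 2.455
  γ = (12 - (-4)·-1.000 - (1)·2.455 - (1)·-2.000) / (7) = 1.078
  δ = (3 - (-2)·-1.000 - (1)·2.455 - (-3)·1.078) / (10) = 0.178
Iteration 2:
  α = (3 - (-1)·2.455 - (-2)·1.078 - (-2)·0.178) / (9) = 0.885
  β = (9 - (2)·0.885 - (4)·1.078 - (2)·0.178) / (11) = 0.233
  γ = (12 - (-4)·0.885 - (1)·0.233 - (1)·0.178) / (7) = 2.161
  δ = (3 - (-2)·0.885 - (1)·0.233 - (-3)·2.161) / (10) = 1.102

2.161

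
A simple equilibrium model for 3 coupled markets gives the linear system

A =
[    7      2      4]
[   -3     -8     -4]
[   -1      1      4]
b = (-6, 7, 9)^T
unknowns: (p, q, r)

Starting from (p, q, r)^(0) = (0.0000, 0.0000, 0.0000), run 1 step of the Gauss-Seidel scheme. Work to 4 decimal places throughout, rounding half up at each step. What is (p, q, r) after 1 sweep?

Iteration 1:
  p = (-6 - (2)·0.0000 - (4)·0.0000) / (7) = -0.8571
  q = (7 - (-3)·-0.8571 - (-4)·0.0000) / (-8) = -0.5536
  r = (9 - (-1)·-0.8571 - (1)·-0.5536) / (4) = 2.1741

(-0.8571, -0.5536, 2.1741)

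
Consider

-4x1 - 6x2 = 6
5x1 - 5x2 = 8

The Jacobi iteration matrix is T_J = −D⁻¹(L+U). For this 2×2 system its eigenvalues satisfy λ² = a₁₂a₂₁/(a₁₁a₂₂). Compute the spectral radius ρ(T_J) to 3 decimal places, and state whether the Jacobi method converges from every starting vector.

1.225

a₁₂a₂₁/(a₁₁a₂₂) = (-6)·(5) / ((-4)·(-5)) = -1.500000
ρ = √|-1.500000| = √1.500000 = 1.225
ρ > 1, so Jacobi diverges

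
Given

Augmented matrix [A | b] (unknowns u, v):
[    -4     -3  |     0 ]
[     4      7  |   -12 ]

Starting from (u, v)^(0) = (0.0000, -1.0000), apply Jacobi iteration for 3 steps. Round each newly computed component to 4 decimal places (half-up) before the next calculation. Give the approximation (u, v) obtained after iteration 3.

(1.6072, -2.4490)

Iteration 1:
  u = (0 - (-3)·-1.0000) / (-4) = 0.7500
  v = (-12 - (4)·0.0000) / (7) = -1.7143
Iteration 2:
  u = (0 - (-3)·-1.7143) / (-4) = 1.2857
  v = (-12 - (4)·0.7500) / (7) = -2.1429
Iteration 3:
  u = (0 - (-3)·-2.1429) / (-4) = 1.6072
  v = (-12 - (4)·1.2857) / (7) = -2.4490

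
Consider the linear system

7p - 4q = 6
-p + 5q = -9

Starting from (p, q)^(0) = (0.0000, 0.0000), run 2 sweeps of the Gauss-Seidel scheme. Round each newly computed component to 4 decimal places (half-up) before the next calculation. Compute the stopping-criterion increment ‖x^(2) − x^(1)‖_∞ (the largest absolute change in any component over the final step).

0.9306

Iteration 1:
  p = (6 - (-4)·0.0000) / (7) = 0.8571
  q = (-9 - (-1)·0.8571) / (5) = -1.6286
Iteration 2:
  p = (6 - (-4)·-1.6286) / (7) = -0.0735
  q = (-9 - (-1)·-0.0735) / (5) = -1.8147
Change: (-0.9306, -0.1861) → max |·| = 0.9306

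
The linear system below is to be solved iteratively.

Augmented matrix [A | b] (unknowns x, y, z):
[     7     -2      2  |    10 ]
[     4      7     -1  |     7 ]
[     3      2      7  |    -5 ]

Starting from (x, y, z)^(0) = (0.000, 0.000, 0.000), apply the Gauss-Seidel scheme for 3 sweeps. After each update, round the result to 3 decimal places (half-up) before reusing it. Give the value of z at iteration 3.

-1.409

Iteration 1:
  x = (10 - (-2)·0.000 - (2)·0.000) / (7) = 1.429
  y = (7 - (4)·1.429 - (-1)·0.000) / (7) = 0.183
  z = (-5 - (3)·1.429 - (2)·0.183) / (7) = -1.379
Iteration 2:
  x = (10 - (-2)·0.183 - (2)·-1.379) / (7) = 1.875
  y = (7 - (4)·1.875 - (-1)·-1.379) / (7) = -0.268
  z = (-5 - (3)·1.875 - (2)·-0.268) / (7) = -1.441
Iteration 3:
  x = (10 - (-2)·-0.268 - (2)·-1.441) / (7) = 1.764
  y = (7 - (4)·1.764 - (-1)·-1.441) / (7) = -0.214
  z = (-5 - (3)·1.764 - (2)·-0.214) / (7) = -1.409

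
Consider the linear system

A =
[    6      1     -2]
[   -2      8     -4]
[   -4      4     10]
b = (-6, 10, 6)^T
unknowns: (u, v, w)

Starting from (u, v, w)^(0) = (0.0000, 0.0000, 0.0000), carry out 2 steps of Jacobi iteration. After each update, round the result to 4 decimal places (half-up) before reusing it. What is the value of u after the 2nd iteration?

-1.0083

Iteration 1:
  u = (-6 - (1)·0.0000 - (-2)·0.0000) / (6) = -1.0000
  v = (10 - (-2)·0.0000 - (-4)·0.0000) / (8) = 1.2500
  w = (6 - (-4)·0.0000 - (4)·0.0000) / (10) = 0.6000
Iteration 2:
  u = (-6 - (1)·1.2500 - (-2)·0.6000) / (6) = -1.0083
  v = (10 - (-2)·-1.0000 - (-4)·0.6000) / (8) = 1.3000
  w = (6 - (-4)·-1.0000 - (4)·1.2500) / (10) = -0.3000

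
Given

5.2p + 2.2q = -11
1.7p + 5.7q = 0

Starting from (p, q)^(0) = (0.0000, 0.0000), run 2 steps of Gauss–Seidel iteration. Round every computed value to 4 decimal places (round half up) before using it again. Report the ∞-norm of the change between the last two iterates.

0.2669

Iteration 1:
  p = (-11 - (2.2)·0.0000) / (5.2) = -2.1154
  q = (0 - (1.7)·-2.1154) / (5.7) = 0.6309
Iteration 2:
  p = (-11 - (2.2)·0.6309) / (5.2) = -2.3823
  q = (0 - (1.7)·-2.3823) / (5.7) = 0.7105
Change: (-0.2669, 0.0796) → max |·| = 0.2669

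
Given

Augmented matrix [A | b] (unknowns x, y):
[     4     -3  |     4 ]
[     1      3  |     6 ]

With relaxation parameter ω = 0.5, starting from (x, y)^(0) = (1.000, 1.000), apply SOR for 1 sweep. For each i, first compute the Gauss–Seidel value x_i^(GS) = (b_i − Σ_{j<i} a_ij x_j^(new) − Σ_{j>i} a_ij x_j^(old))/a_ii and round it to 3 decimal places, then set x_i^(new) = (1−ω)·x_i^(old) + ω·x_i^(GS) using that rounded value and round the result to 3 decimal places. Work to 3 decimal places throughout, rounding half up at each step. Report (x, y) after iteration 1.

Iteration 1:
  x: GS value = (4 - (-3)·1.000) / (4) = 1.750;  x ← (1−ω)·1.000 + ω·1.750 = 1.375
  y: GS value = (6 - (1)·1.375) / (3) = 1.542;  y ← (1−ω)·1.000 + ω·1.542 = 1.271

(1.375, 1.271)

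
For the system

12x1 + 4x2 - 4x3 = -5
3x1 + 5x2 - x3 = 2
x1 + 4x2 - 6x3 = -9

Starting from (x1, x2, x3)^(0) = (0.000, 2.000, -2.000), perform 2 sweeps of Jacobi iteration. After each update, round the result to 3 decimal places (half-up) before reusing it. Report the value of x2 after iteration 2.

2.017

Iteration 1:
  x1 = (-5 - (4)·2.000 - (-4)·-2.000) / (12) = -1.750
  x2 = (2 - (3)·0.000 - (-1)·-2.000) / (5) = 0.000
  x3 = (-9 - (1)·0.000 - (4)·2.000) / (-6) = 2.833
Iteration 2:
  x1 = (-5 - (4)·0.000 - (-4)·2.833) / (12) = 0.528
  x2 = (2 - (3)·-1.750 - (-1)·2.833) / (5) = 2.017
  x3 = (-9 - (1)·-1.750 - (4)·0.000) / (-6) = 1.208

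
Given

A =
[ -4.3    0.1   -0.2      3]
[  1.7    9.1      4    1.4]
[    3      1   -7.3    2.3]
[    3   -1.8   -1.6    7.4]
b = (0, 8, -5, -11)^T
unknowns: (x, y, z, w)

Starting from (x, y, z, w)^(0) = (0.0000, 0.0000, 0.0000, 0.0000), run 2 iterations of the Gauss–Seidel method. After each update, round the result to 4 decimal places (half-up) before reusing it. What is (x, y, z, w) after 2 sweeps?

(-0.7834, 0.8404, 0.1320, -0.9359)

Iteration 1:
  x = (0 - (0.1)·0.0000 - (-0.2)·0.0000 - (3)·0.0000) / (-4.3) = 0.0000
  y = (8 - (1.7)·0.0000 - (4)·0.0000 - (1.4)·0.0000) / (9.1) = 0.8791
  z = (-5 - (3)·0.0000 - (1)·0.8791 - (2.3)·0.0000) / (-7.3) = 0.8054
  w = (-11 - (3)·0.0000 - (-1.8)·0.8791 - (-1.6)·0.8054) / (7.4) = -1.0985
Iteration 2:
  x = (0 - (0.1)·0.8791 - (-0.2)·0.8054 - (3)·-1.0985) / (-4.3) = -0.7834
  y = (8 - (1.7)·-0.7834 - (4)·0.8054 - (1.4)·-1.0985) / (9.1) = 0.8404
  z = (-5 - (3)·-0.7834 - (1)·0.8404 - (2.3)·-1.0985) / (-7.3) = 0.1320
  w = (-11 - (3)·-0.7834 - (-1.8)·0.8404 - (-1.6)·0.1320) / (7.4) = -0.9359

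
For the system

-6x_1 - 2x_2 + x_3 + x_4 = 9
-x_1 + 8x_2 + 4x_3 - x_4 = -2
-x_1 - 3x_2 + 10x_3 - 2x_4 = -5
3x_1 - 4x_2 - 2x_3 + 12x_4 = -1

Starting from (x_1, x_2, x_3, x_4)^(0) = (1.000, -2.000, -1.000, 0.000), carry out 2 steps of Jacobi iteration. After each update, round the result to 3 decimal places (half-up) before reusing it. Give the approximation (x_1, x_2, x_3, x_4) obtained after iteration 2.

(-1.986, -0.021, -0.721, 0.125)

Iteration 1:
  x_1 = (9 - (-2)·-2.000 - (1)·-1.000 - (1)·0.000) / (-6) = -1.000
  x_2 = (-2 - (-1)·1.000 - (4)·-1.000 - (-1)·0.000) / (8) = 0.375
  x_3 = (-5 - (-1)·1.000 - (-3)·-2.000 - (-2)·0.000) / (10) = -1.000
  x_4 = (-1 - (3)·1.000 - (-4)·-2.000 - (-2)·-1.000) / (12) = -1.167
Iteration 2:
  x_1 = (9 - (-2)·0.375 - (1)·-1.000 - (1)·-1.167) / (-6) = -1.986
  x_2 = (-2 - (-1)·-1.000 - (4)·-1.000 - (-1)·-1.167) / (8) = -0.021
  x_3 = (-5 - (-1)·-1.000 - (-3)·0.375 - (-2)·-1.167) / (10) = -0.721
  x_4 = (-1 - (3)·-1.000 - (-4)·0.375 - (-2)·-1.000) / (12) = 0.125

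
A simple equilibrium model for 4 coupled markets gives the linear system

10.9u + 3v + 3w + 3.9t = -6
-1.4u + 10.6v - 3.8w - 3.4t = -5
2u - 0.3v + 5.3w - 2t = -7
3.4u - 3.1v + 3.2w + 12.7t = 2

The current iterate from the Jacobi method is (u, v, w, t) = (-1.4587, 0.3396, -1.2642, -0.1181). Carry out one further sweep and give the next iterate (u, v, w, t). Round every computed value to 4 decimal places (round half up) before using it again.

One sweep:
  u = (-6 - (3)·0.3396 - (3)·-1.2642 - (3.9)·-0.1181) / (10.9) = -0.2537
  v = (-5 - (-1.4)·-1.4587 - (-3.8)·-1.2642 - (-3.4)·-0.1181) / (10.6) = -1.1554
  w = (-7 - (2)·-1.4587 - (-0.3)·0.3396 - (-2)·-0.1181) / (5.3) = -0.7956
  t = (2 - (3.4)·-1.4587 - (-3.1)·0.3396 - (3.2)·-1.2642) / (12.7) = 0.9494

(-0.2537, -1.1554, -0.7956, 0.9494)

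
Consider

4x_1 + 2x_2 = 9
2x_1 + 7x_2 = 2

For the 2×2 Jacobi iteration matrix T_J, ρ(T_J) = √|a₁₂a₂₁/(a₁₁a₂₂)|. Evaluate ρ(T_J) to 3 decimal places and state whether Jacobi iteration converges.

a₁₂a₂₁/(a₁₁a₂₂) = (2)·(2) / ((4)·(7)) = 0.142857
ρ = √|0.142857| = √0.142857 = 0.378
ρ < 1, so Jacobi converges

0.378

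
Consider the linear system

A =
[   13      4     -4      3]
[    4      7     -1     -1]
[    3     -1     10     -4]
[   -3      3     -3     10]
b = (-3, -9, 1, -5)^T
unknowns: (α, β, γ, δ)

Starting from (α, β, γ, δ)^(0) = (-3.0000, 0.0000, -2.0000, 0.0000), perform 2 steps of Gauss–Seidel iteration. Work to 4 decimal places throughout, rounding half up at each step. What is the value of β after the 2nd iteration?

Iteration 1:
  α = (-3 - (4)·0.0000 - (-4)·-2.0000 - (3)·0.0000) / (13) = -0.8462
  β = (-9 - (4)·-0.8462 - (-1)·-2.0000 - (-1)·0.0000) / (7) = -1.0879
  γ = (1 - (3)·-0.8462 - (-1)·-1.0879 - (-4)·0.0000) / (10) = 0.2451
  δ = (-5 - (-3)·-0.8462 - (3)·-1.0879 - (-3)·0.2451) / (10) = -0.3540
Iteration 2:
  α = (-3 - (4)·-1.0879 - (-4)·0.2451 - (3)·-0.3540) / (13) = 0.2611
  β = (-9 - (4)·0.2611 - (-1)·0.2451 - (-1)·-0.3540) / (7) = -1.4505
  γ = (1 - (3)·0.2611 - (-1)·-1.4505 - (-4)·-0.3540) / (10) = -0.2650
  δ = (-5 - (-3)·0.2611 - (3)·-1.4505 - (-3)·-0.2650) / (10) = -0.0660

-1.4505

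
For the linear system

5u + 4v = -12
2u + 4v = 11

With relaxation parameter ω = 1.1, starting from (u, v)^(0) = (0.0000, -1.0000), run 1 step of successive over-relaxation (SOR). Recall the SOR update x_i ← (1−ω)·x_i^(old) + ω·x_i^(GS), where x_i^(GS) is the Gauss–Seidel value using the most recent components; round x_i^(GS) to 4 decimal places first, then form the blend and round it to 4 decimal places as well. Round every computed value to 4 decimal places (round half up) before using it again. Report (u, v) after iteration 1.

(-1.7600, 4.0930)

Iteration 1:
  u: GS value = (-12 - (4)·-1.0000) / (5) = -1.6000;  u ← (1−ω)·0.0000 + ω·-1.6000 = -1.7600
  v: GS value = (11 - (2)·-1.7600) / (4) = 3.6300;  v ← (1−ω)·-1.0000 + ω·3.6300 = 4.0930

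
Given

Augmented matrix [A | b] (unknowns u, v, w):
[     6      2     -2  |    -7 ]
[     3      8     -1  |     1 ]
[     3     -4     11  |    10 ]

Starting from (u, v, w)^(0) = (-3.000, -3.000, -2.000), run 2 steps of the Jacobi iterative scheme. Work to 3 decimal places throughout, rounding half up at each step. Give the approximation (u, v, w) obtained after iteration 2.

Iteration 1:
  u = (-7 - (2)·-3.000 - (-2)·-2.000) / (6) = -0.833
  v = (1 - (3)·-3.000 - (-1)·-2.000) / (8) = 1.000
  w = (10 - (3)·-3.000 - (-4)·-3.000) / (11) = 0.636
Iteration 2:
  u = (-7 - (2)·1.000 - (-2)·0.636) / (6) = -1.288
  v = (1 - (3)·-0.833 - (-1)·0.636) / (8) = 0.517
  w = (10 - (3)·-0.833 - (-4)·1.000) / (11) = 1.500

(-1.288, 0.517, 1.500)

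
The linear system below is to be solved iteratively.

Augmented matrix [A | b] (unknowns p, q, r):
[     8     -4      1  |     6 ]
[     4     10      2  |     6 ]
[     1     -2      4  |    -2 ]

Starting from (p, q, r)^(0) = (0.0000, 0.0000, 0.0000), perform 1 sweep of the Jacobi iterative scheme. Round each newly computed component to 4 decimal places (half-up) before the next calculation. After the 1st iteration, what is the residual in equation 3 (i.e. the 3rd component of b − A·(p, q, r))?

Iteration 1:
  p = (6 - (-4)·0.0000 - (1)·0.0000) / (8) = 0.7500
  q = (6 - (4)·0.0000 - (2)·0.0000) / (10) = 0.6000
  r = (-2 - (1)·0.0000 - (-2)·0.0000) / (4) = -0.5000
Residual b − A·x = (2.9000, -2.0000, 0.4500)

0.4500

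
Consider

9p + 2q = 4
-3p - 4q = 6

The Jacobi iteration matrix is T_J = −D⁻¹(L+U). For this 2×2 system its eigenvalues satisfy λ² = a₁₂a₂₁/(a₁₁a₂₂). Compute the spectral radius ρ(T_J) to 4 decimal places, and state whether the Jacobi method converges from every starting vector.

a₁₂a₂₁/(a₁₁a₂₂) = (2)·(-3) / ((9)·(-4)) = 0.166667
ρ = √|0.166667| = √0.166667 = 0.4082
ρ < 1, so Jacobi converges

0.4082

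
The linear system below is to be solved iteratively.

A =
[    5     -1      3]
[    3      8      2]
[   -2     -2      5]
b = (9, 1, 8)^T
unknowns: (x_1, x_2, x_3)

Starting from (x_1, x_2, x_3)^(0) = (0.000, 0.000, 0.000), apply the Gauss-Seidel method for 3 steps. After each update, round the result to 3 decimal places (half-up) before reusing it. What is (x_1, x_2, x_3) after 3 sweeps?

Iteration 1:
  x_1 = (9 - (-1)·0.000 - (3)·0.000) / (5) = 1.800
  x_2 = (1 - (3)·1.800 - (2)·0.000) / (8) = -0.550
  x_3 = (8 - (-2)·1.800 - (-2)·-0.550) / (5) = 2.100
Iteration 2:
  x_1 = (9 - (-1)·-0.550 - (3)·2.100) / (5) = 0.430
  x_2 = (1 - (3)·0.430 - (2)·2.100) / (8) = -0.561
  x_3 = (8 - (-2)·0.430 - (-2)·-0.561) / (5) = 1.548
Iteration 3:
  x_1 = (9 - (-1)·-0.561 - (3)·1.548) / (5) = 0.759
  x_2 = (1 - (3)·0.759 - (2)·1.548) / (8) = -0.547
  x_3 = (8 - (-2)·0.759 - (-2)·-0.547) / (5) = 1.685

(0.759, -0.547, 1.685)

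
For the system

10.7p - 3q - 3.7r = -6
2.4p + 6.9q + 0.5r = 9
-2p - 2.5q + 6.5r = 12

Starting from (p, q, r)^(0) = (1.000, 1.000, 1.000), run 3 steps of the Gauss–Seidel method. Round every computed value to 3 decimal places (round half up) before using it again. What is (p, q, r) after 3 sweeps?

Iteration 1:
  p = (-6 - (-3)·1.000 - (-3.7)·1.000) / (10.7) = 0.065
  q = (9 - (2.4)·0.065 - (0.5)·1.000) / (6.9) = 1.209
  r = (12 - (-2)·0.065 - (-2.5)·1.209) / (6.5) = 2.331
Iteration 2:
  p = (-6 - (-3)·1.209 - (-3.7)·2.331) / (10.7) = 0.584
  q = (9 - (2.4)·0.584 - (0.5)·2.331) / (6.9) = 0.932
  r = (12 - (-2)·0.584 - (-2.5)·0.932) / (6.5) = 2.384
Iteration 3:
  p = (-6 - (-3)·0.932 - (-3.7)·2.384) / (10.7) = 0.525
  q = (9 - (2.4)·0.525 - (0.5)·2.384) / (6.9) = 0.949
  r = (12 - (-2)·0.525 - (-2.5)·0.949) / (6.5) = 2.373

(0.525, 0.949, 2.373)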